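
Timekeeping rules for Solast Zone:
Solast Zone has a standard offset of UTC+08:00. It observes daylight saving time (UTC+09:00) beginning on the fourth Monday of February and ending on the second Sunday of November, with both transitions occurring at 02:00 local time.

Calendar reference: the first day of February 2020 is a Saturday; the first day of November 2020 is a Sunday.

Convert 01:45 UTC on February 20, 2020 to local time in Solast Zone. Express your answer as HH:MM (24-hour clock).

09:45

1 February 2020 is a Saturday, so the first Monday is February 3 and the fourth is February 24.
1 November 2020 is a Sunday, so the first Sunday is November 1 and the second is November 8.
At the standard offset (UTC+08:00), 01:45 UTC + 8h = 09:45 Solast Zone standard time.
The standard-time date in Solast Zone, February 20, 2020, is outside the daylight-saving period (24 February – 8 November), so Solast Zone is on standard time, UTC+08:00.
01:45 UTC + 8h = 09:45 local.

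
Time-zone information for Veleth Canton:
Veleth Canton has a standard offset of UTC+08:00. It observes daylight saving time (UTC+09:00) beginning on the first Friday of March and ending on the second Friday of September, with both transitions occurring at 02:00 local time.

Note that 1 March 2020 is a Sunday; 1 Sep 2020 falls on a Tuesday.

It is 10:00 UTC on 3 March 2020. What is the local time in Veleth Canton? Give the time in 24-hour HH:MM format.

1 March 2020 is a Sunday, so the first Friday is March 6.
1 September 2020 is a Tuesday, so the first Friday is September 4 and the second is September 11.
At the standard offset (UTC+08:00), 10:00 UTC + 8h = 18:00 Veleth Canton standard time.
Daylight saving runs 6 March – 11 September; the standard-time date in Veleth Canton, 3 March 2020, is outside that window, so Veleth Canton is on standard time at UTC+08:00.
10:00 UTC + 8h = 18:00 local.

18:00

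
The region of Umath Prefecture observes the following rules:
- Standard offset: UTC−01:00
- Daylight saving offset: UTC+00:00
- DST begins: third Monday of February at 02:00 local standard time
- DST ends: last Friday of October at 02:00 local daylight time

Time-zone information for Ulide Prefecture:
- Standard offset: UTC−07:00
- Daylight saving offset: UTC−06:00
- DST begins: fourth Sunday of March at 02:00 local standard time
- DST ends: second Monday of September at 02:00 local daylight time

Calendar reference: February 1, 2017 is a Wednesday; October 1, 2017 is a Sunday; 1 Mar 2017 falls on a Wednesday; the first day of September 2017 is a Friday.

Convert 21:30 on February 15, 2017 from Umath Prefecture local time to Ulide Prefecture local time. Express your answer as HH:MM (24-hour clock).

15:30

1 February 2017 is a Wednesday, so the first Monday is February 6 and the third is February 20.
1 October 2017 is a Sunday, so Fridays fall on 6, 13, 20, 27; the last is October 27.
February 15, 2017 is outside the daylight-saving period (20 February – 27 October), so Umath Prefecture is on standard time, UTC−01:00.
21:30 Umath Prefecture + 1h = 22:30 UTC.
1 March 2017 is a Wednesday, so the first Sunday is March 5 and the fourth is March 26.
1 September 2017 is a Friday, so the first Monday is September 4 and the second is September 11.
At the standard offset (UTC−07:00), 22:30 UTC − 7h = 15:30 Ulide Prefecture standard time.
The standard-time date in Ulide Prefecture, February 15, 2017, does not fall between 26 March and 11 September, so daylight saving is not in effect and Ulide Prefecture is at UTC−07:00.
22:30 UTC − 7h = 15:30 Ulide Prefecture.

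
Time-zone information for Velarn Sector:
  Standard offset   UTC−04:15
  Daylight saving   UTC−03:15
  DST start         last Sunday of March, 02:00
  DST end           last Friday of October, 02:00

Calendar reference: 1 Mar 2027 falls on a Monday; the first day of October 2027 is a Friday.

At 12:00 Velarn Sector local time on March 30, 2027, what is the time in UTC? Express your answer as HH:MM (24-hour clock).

15:15

1 March 2027 is a Monday, so Sundays fall on 7, 14, 21, 28; the last is March 28.
1 October 2027 is a Friday, so Fridays fall on 1, 8, 15, 22, 29; the last is October 29.
Daylight saving runs 28 March – 29 October; March 30, 2027 is inside that window, so Velarn Sector is at UTC−03:15.
12:00 local + 3h15m = 15:15 UTC.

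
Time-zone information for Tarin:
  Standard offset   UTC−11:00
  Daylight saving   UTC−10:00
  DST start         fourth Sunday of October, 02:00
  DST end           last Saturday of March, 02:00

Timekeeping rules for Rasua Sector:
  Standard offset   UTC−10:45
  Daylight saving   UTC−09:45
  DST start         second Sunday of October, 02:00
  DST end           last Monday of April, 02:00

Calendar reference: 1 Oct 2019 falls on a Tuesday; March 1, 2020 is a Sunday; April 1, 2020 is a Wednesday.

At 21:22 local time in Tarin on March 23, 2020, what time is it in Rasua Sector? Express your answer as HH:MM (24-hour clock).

1 October 2019 is a Tuesday, so the first Sunday is October 6 and the fourth is October 27.
1 March 2020 is a Sunday, so Saturdays fall on 7, 14, 21, 28; the last is March 28.
March 23, 2020 lies within the daylight-saving period (27 October 2019 – 28 March 2020), so Tarin is on daylight time, UTC−10:00.
21:22 Tarin + 10h = 07:22 UTC (rolling into the next day, 24 March 2020).
1 October 2019 is a Tuesday, so the first Sunday is October 6 and the second is October 13.
1 April 2020 is a Wednesday, so Mondays fall on 6, 13, 20, 27; the last is April 27.
At the standard offset (UTC−10:45), 07:22 UTC − 10h45m = 20:37 Rasua Sector standard time (rolling into the previous day, 23 March 2020).
The standard-time date in Rasua Sector, March 23, 2020, lies within the daylight-saving period (13 October 2019 – 27 April 2020), so Rasua Sector is on daylight time, UTC−09:45.
07:22 UTC − 9h45m = 21:37 Rasua Sector (rolling into the previous day, 23 March 2020).

21:37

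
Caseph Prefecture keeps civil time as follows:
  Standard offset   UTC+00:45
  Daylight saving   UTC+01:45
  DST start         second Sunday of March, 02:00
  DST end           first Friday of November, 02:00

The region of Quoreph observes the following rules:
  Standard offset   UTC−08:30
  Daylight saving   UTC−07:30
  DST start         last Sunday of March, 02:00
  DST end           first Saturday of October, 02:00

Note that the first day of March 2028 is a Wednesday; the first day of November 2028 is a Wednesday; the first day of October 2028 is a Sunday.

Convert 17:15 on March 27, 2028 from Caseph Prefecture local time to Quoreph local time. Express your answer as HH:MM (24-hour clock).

08:00

1 March 2028 is a Wednesday, so the first Sunday is March 5 and the second is March 12.
1 November 2028 is a Wednesday, so the first Friday is November 3.
March 27, 2028 falls between 12 March and 3 November, so daylight saving is in effect and Caseph Prefecture is at UTC+01:45.
17:15 Caseph Prefecture − 1h45m = 15:30 UTC.
1 March 2028 is a Wednesday, so Sundays fall on 5, 12, 19, 26; the last is March 26.
1 October 2028 is a Sunday, so the first Saturday is October 7.
At the standard offset (UTC−08:30), 15:30 UTC − 8h30m = 07:00 Quoreph standard time.
Daylight saving runs 26 March – 7 October; the standard-time date in Quoreph, March 27, 2028, is inside that window, so Quoreph is at UTC−07:30.
15:30 UTC − 7h30m = 08:00 Quoreph.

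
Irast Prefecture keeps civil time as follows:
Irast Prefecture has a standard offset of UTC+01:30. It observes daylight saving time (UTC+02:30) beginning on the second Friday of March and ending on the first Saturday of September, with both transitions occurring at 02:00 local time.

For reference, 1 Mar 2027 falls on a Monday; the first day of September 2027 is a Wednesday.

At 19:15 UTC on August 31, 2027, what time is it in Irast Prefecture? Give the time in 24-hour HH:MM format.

1 March 2027 is a Monday, so the first Friday is March 5 and the second is March 12.
1 September 2027 is a Wednesday, so the first Saturday is September 4.
At the standard offset (UTC+01:30), 19:15 UTC + 1h30m = 20:45 Irast Prefecture standard time.
The standard-time date in Irast Prefecture, August 31, 2027, lies within the daylight-saving period (12 March – 4 September), so Irast Prefecture is on daylight time, UTC+02:30.
19:15 UTC + 2h30m = 21:45 local.

21:45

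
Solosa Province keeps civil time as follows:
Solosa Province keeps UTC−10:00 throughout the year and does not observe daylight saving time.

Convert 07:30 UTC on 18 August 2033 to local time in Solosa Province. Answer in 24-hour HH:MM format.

21:30

Solosa Province stays on UTC−10:00 all year.
07:30 UTC − 10h = 21:30 local (rolling into the previous day, 17 August 2033).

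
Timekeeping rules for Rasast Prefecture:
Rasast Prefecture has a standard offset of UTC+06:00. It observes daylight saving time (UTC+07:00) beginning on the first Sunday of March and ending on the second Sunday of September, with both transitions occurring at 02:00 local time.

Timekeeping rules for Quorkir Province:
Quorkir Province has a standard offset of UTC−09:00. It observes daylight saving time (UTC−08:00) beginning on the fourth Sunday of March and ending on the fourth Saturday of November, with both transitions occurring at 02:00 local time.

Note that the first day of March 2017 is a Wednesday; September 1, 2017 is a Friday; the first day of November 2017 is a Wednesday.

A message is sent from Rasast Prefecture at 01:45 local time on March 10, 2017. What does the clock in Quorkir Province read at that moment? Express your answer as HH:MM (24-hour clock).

1 March 2017 is a Wednesday, so the first Sunday is March 5.
1 September 2017 is a Friday, so the first Sunday is September 3 and the second is September 10.
Daylight saving runs 5 March – 10 September; March 10, 2017 is inside that window, so Rasast Prefecture is at UTC+07:00.
01:45 Rasast Prefecture − 7h = 18:45 UTC (rolling into the previous day, 9 March 2017).
1 March 2017 is a Wednesday, so the first Sunday is March 5 and the fourth is March 26.
1 November 2017 is a Wednesday, so the first Saturday is November 4 and the fourth is November 25.
At the standard offset (UTC−09:00), 18:45 UTC − 9h = 09:45 Quorkir Province standard time.
The standard-time date in Quorkir Province, March 9, 2017, does not fall between 26 March and 25 November, so daylight saving is not in effect and Quorkir Province is at UTC−09:00.
18:45 UTC − 9h = 09:45 Quorkir Province.

09:45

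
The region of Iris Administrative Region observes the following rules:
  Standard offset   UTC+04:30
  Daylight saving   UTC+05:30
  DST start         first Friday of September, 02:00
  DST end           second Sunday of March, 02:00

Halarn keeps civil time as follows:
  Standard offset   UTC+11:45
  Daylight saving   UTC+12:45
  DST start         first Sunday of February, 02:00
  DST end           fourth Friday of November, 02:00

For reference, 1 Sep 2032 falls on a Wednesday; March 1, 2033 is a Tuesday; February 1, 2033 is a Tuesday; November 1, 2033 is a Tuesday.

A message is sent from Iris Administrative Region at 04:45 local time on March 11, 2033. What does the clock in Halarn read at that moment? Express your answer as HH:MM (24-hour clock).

12:00

1 September 2032 is a Wednesday, so the first Friday is September 3.
1 March 2033 is a Tuesday, so the first Sunday is March 6 and the second is March 13.
March 11, 2033 falls between 3 September 2032 and 13 March 2033, so daylight saving is in effect and Iris Administrative Region is at UTC+05:30.
04:45 Iris Administrative Region − 5h30m = 23:15 UTC (rolling into the previous day, 10 March 2033).
1 February 2033 is a Tuesday, so the first Sunday is February 6.
1 November 2033 is a Tuesday, so the first Friday is November 4 and the fourth is November 25.
At the standard offset (UTC+11:45), 23:15 UTC + 11h45m = 11:00 Halarn standard time (rolling into the next day, 11 March 2033).
The standard-time date in Halarn, March 11, 2033, lies within the daylight-saving period (6 February – 25 November), so Halarn is on daylight time, UTC+12:45.
23:15 UTC + 12h45m = 12:00 Halarn (rolling into the next day, 11 March 2033).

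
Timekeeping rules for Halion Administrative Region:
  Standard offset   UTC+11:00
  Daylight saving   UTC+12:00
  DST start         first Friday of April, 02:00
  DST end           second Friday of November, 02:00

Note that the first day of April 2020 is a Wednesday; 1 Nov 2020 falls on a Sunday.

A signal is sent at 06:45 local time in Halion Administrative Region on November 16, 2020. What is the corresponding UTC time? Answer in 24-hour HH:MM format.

1 April 2020 is a Wednesday, so the first Friday is April 3.
1 November 2020 is a Sunday, so the first Friday is November 6 and the second is November 13.
November 16, 2020 is outside the daylight-saving period (3 April – 13 November), so Halion Administrative Region is on standard time, UTC+11:00.
06:45 local − 11h = 19:45 UTC (rolling into the previous day, 15 November 2020).

19:45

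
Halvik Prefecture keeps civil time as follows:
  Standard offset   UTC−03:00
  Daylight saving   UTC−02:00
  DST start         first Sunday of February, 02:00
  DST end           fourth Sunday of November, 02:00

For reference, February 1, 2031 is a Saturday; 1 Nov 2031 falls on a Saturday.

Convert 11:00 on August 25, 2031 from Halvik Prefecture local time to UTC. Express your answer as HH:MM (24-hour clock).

13:00

1 February 2031 is a Saturday, so the first Sunday is February 2.
1 November 2031 is a Saturday, so the first Sunday is November 2 and the fourth is November 23.
August 25, 2031 falls between 2 February and 23 November, so daylight saving is in effect and Halvik Prefecture is at UTC−02:00.
11:00 local + 2h = 13:00 UTC.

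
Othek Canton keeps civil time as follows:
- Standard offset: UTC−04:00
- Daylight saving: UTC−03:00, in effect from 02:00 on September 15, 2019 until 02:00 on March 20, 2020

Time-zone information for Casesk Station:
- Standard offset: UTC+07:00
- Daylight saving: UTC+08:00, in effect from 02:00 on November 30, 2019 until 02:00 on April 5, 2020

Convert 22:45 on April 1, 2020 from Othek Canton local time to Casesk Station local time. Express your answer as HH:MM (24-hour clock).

April 1, 2020 is outside the daylight-saving period (15 September 2019 – 20 March 2020), so Othek Canton is on standard time, UTC−04:00.
22:45 Othek Canton + 4h = 02:45 UTC (rolling into the next day, 2 April 2020).
At the standard offset (UTC+07:00), 02:45 UTC + 7h = 09:45 Casesk Station standard time.
Daylight saving runs 30 November 2019 – 5 April 2020; the standard-time date in Casesk Station, April 2, 2020, is inside that window, so Casesk Station is at UTC+08:00.
02:45 UTC + 8h = 10:45 Casesk Station.

10:45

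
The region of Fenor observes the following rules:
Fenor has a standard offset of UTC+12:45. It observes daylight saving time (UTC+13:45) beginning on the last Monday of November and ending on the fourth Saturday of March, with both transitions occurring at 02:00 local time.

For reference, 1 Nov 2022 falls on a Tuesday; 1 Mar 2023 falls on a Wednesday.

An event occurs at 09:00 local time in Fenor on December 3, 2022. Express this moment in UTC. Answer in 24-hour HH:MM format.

1 November 2022 is a Tuesday, so Mondays fall on 7, 14, 21, 28; the last is November 28.
1 March 2023 is a Wednesday, so the first Saturday is March 4 and the fourth is March 25.
December 3, 2022 falls between 28 November 2022 and 25 March 2023, so daylight saving is in effect and Fenor is at UTC+13:45.
09:00 local − 13h45m = 19:15 UTC (rolling into the previous day, 2 December 2022).

19:15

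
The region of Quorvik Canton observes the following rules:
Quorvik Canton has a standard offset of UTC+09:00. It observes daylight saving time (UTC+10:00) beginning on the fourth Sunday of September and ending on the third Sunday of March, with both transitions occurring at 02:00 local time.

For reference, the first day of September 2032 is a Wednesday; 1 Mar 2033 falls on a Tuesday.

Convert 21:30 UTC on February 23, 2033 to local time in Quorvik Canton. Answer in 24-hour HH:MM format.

07:30

1 September 2032 is a Wednesday, so the first Sunday is September 5 and the fourth is September 26.
1 March 2033 is a Tuesday, so the first Sunday is March 6 and the third is March 20.
At the standard offset (UTC+09:00), 21:30 UTC + 9h = 06:30 Quorvik Canton standard time (rolling into the next day, 24 February 2033).
The standard-time date in Quorvik Canton, February 24, 2033, lies within the daylight-saving period (26 September 2032 – 20 March 2033), so Quorvik Canton is on daylight time, UTC+10:00.
21:30 UTC + 10h = 07:30 local (rolling into the next day, 24 February 2033).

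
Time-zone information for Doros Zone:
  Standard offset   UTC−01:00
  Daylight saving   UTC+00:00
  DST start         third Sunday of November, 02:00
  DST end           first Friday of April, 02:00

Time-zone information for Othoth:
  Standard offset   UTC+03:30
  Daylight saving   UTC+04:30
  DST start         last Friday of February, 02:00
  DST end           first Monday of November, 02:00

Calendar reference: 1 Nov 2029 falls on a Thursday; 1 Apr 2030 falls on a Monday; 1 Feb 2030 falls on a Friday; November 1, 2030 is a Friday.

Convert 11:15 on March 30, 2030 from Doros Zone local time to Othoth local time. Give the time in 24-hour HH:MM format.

15:45

1 November 2029 is a Thursday, so the first Sunday is November 4 and the third is November 18.
1 April 2030 is a Monday, so the first Friday is April 5.
March 30, 2030 lies within the daylight-saving period (18 November 2029 – 5 April 2030), so Doros Zone is on daylight time, UTC+00:00.
11:15 Doros Zone − 0h = 11:15 UTC.
1 February 2030 is a Friday, so Fridays fall on 1, 8, 15, 22; the last is February 22.
1 November 2030 is a Friday, so the first Monday is November 4.
At the standard offset (UTC+03:30), 11:15 UTC + 3h30m = 14:45 Othoth standard time.
The standard-time date in Othoth, March 30, 2030, falls between 22 February and 4 November, so daylight saving is in effect and Othoth is at UTC+04:30.
11:15 UTC + 4h30m = 15:45 Othoth.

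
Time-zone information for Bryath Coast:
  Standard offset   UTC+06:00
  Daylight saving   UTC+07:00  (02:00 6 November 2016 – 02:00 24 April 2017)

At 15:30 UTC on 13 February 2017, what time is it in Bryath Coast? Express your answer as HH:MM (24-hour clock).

At the standard offset (UTC+06:00), 15:30 UTC + 6h = 21:30 Bryath Coast standard time.
The standard-time date in Bryath Coast, 13 February 2017, lies within the daylight-saving period (6 November 2016 – 24 April 2017), so Bryath Coast is on daylight time, UTC+07:00.
15:30 UTC + 7h = 22:30 local.

22:30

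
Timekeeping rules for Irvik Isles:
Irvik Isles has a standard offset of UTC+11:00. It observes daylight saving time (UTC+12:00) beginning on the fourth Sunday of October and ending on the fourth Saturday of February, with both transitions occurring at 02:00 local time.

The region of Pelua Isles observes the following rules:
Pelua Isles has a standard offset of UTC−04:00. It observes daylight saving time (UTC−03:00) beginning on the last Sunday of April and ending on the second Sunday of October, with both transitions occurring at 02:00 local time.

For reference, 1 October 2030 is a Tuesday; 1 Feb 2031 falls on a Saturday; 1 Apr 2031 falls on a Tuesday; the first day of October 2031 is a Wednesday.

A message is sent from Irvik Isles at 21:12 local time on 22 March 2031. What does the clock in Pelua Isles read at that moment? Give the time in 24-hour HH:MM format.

1 October 2030 is a Tuesday, so the first Sunday is October 6 and the fourth is October 27.
1 February 2031 is a Saturday, so the first Saturday is February 1 and the fourth is February 22.
22 March 2031 does not fall between 27 October 2030 and 22 February 2031, so daylight saving is not in effect and Irvik Isles is at UTC+11:00.
21:12 Irvik Isles − 11h = 10:12 UTC.
1 April 2031 is a Tuesday, so Sundays fall on 6, 13, 20, 27; the last is April 27.
1 October 2031 is a Wednesday, so the first Sunday is October 5 and the second is October 12.
At the standard offset (UTC−04:00), 10:12 UTC − 4h = 06:12 Pelua Isles standard time.
The standard-time date in Pelua Isles, 22 March 2031, does not fall between 27 April and 12 October, so daylight saving is not in effect and Pelua Isles is at UTC−04:00.
10:12 UTC − 4h = 06:12 Pelua Isles.

06:12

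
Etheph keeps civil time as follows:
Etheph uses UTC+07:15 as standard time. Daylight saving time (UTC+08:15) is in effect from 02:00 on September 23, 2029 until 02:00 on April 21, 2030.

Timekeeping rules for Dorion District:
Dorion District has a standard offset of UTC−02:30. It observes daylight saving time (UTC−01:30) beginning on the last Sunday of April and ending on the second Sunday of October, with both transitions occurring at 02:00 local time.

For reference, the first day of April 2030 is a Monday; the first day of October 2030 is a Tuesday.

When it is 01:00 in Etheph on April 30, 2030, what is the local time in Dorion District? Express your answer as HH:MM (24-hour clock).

April 30, 2030 does not fall between 23 September 2029 and 21 April 2030, so daylight saving is not in effect and Etheph is at UTC+07:15.
01:00 Etheph − 7h15m = 17:45 UTC (rolling into the previous day, 29 April 2030).
1 April 2030 is a Monday, so Sundays fall on 7, 14, 21, 28; the last is April 28.
1 October 2030 is a Tuesday, so the first Sunday is October 6 and the second is October 13.
At the standard offset (UTC−02:30), 17:45 UTC − 2h30m = 15:15 Dorion District standard time.
The standard-time date in Dorion District, April 29, 2030, falls between 28 April and 13 October, so daylight saving is in effect and Dorion District is at UTC−01:30.
17:45 UTC − 1h30m = 16:15 Dorion District.

16:15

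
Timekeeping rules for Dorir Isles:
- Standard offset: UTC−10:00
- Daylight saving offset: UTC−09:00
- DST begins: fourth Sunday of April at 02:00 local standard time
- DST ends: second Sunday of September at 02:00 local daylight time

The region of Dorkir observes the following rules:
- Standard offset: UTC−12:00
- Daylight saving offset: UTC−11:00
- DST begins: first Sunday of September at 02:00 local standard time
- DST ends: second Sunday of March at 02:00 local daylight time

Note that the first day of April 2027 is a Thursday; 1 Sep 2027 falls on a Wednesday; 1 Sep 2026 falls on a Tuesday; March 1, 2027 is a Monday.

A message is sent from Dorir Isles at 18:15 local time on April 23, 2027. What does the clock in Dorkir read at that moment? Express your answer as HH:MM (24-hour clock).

16:15

1 April 2027 is a Thursday, so the first Sunday is April 4 and the fourth is April 25.
1 September 2027 is a Wednesday, so the first Sunday is September 5 and the second is September 12.
April 23, 2027 is outside the daylight-saving period (25 April – 12 September), so Dorir Isles is on standard time, UTC−10:00.
18:15 Dorir Isles + 10h = 04:15 UTC (rolling into the next day, 24 April 2027).
1 September 2026 is a Tuesday, so the first Sunday is September 6.
1 March 2027 is a Monday, so the first Sunday is March 7 and the second is March 14.
At the standard offset (UTC−12:00), 04:15 UTC − 12h = 16:15 Dorkir standard time (rolling into the previous day, 23 April 2027).
The standard-time date in Dorkir, April 23, 2027, does not fall between 6 September 2026 and 14 March 2027, so daylight saving is not in effect and Dorkir is at UTC−12:00.
04:15 UTC − 12h = 16:15 Dorkir (rolling into the previous day, 23 April 2027).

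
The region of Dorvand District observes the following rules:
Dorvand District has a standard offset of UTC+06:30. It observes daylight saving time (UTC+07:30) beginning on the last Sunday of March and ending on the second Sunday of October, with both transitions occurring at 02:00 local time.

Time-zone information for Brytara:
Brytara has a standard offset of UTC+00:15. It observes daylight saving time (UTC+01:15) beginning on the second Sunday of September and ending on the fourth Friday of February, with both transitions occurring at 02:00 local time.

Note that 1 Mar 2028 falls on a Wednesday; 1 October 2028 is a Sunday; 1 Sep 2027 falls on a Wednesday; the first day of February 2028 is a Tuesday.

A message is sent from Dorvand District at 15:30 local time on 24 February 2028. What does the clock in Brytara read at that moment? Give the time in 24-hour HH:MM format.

1 March 2028 is a Wednesday, so Sundays fall on 5, 12, 19, 26; the last is March 26.
1 October 2028 is a Sunday, so the first Sunday is October 1 and the second is October 8.
24 February 2028 is outside the daylight-saving period (26 March – 8 October), so Dorvand District is on standard time, UTC+06:30.
15:30 Dorvand District − 6h30m = 09:00 UTC.
1 September 2027 is a Wednesday, so the first Sunday is September 5 and the second is September 12.
1 February 2028 is a Tuesday, so the first Friday is February 4 and the fourth is February 25.
At the standard offset (UTC+00:15), 09:00 UTC + 0h15m = 09:15 Brytara standard time.
The standard-time date in Brytara, 24 February 2028, lies within the daylight-saving period (12 September 2027 – 25 February 2028), so Brytara is on daylight time, UTC+01:15.
09:00 UTC + 1h15m = 10:15 Brytara.

10:15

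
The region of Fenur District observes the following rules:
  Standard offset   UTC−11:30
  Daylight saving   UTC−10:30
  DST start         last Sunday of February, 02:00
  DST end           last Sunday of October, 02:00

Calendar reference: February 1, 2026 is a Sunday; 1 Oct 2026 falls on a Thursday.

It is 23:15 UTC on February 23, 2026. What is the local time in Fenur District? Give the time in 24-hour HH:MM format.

12:45

1 February 2026 is a Sunday, so Sundays fall on 1, 8, 15, 22; the last is February 22.
1 October 2026 is a Thursday, so Sundays fall on 4, 11, 18, 25; the last is October 25.
At the standard offset (UTC−11:30), 23:15 UTC − 11h30m = 11:45 Fenur District standard time.
The standard-time date in Fenur District, February 23, 2026, lies within the daylight-saving period (22 February – 25 October), so Fenur District is on daylight time, UTC−10:30.
23:15 UTC − 10h30m = 12:45 local.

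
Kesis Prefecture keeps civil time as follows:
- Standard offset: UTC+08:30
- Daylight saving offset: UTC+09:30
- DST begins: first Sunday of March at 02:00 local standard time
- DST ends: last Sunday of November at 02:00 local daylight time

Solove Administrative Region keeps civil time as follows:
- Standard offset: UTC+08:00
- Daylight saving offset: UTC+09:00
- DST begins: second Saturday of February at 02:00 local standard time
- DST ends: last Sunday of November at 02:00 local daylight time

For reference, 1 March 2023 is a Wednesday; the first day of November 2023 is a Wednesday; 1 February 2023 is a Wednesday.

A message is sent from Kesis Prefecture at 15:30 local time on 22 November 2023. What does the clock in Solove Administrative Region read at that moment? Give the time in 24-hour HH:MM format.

15:00

1 March 2023 is a Wednesday, so the first Sunday is March 5.
1 November 2023 is a Wednesday, so Sundays fall on 5, 12, 19, 26; the last is November 26.
Daylight saving runs 5 March – 26 November; 22 November 2023 is inside that window, so Kesis Prefecture is at UTC+09:30.
15:30 Kesis Prefecture − 9h30m = 06:00 UTC.
1 February 2023 is a Wednesday, so the first Saturday is February 4 and the second is February 11.
1 November 2023 is a Wednesday, so Sundays fall on 5, 12, 19, 26; the last is November 26.
At the standard offset (UTC+08:00), 06:00 UTC + 8h = 14:00 Solove Administrative Region standard time.
The standard-time date in Solove Administrative Region, 22 November 2023, falls between 11 February and 26 November, so daylight saving is in effect and Solove Administrative Region is at UTC+09:00.
06:00 UTC + 9h = 15:00 Solove Administrative Region.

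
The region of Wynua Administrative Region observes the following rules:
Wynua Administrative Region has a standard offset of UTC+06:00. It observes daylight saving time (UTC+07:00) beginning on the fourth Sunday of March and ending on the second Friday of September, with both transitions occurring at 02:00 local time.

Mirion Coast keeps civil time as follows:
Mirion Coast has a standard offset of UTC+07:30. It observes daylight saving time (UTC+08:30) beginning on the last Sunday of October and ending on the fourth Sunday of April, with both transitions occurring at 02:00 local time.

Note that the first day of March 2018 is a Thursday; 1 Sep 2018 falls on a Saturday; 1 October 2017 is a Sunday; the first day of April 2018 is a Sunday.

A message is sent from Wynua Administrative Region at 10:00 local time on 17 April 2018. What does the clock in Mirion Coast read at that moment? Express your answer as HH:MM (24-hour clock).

1 March 2018 is a Thursday, so the first Sunday is March 4 and the fourth is March 25.
1 September 2018 is a Saturday, so the first Friday is September 7 and the second is September 14.
17 April 2018 lies within the daylight-saving period (25 March – 14 September), so Wynua Administrative Region is on daylight time, UTC+07:00.
10:00 Wynua Administrative Region − 7h = 03:00 UTC.
1 October 2017 is a Sunday, so Sundays fall on 1, 8, 15, 22, 29; the last is October 29.
1 April 2018 is a Sunday, so the first Sunday is April 1 and the fourth is April 22.
At the standard offset (UTC+07:30), 03:00 UTC + 7h30m = 10:30 Mirion Coast standard time.
The standard-time date in Mirion Coast, 17 April 2018, lies within the daylight-saving period (29 October 2017 – 22 April 2018), so Mirion Coast is on daylight time, UTC+08:30.
03:00 UTC + 8h30m = 11:30 Mirion Coast.

11:30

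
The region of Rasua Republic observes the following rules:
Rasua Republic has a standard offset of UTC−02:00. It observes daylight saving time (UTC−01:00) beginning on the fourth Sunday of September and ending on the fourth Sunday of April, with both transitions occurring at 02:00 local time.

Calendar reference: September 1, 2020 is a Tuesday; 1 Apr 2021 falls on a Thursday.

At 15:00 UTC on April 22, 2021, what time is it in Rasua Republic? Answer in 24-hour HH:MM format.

1 September 2020 is a Tuesday, so the first Sunday is September 6 and the fourth is September 27.
1 April 2021 is a Thursday, so the first Sunday is April 4 and the fourth is April 25.
At the standard offset (UTC−02:00), 15:00 UTC − 2h = 13:00 Rasua Republic standard time.
The standard-time date in Rasua Republic, April 22, 2021, lies within the daylight-saving period (27 September 2020 – 25 April 2021), so Rasua Republic is on daylight time, UTC−01:00.
15:00 UTC − 1h = 14:00 local.

14:00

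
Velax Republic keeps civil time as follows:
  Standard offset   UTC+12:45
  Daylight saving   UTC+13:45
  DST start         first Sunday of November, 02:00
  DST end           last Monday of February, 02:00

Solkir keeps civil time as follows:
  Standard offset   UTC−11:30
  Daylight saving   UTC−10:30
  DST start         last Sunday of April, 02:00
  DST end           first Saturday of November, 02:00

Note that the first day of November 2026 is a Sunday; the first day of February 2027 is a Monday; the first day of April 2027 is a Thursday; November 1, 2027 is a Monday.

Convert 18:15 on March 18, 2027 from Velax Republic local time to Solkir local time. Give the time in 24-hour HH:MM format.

18:00

1 November 2026 is a Sunday, so the first Sunday is November 1.
1 February 2027 is a Monday, so Mondays fall on 1, 8, 15, 22; the last is February 22.
March 18, 2027 is outside the daylight-saving period (1 November 2026 – 22 February 2027), so Velax Republic is on standard time, UTC+12:45.
18:15 Velax Republic − 12h45m = 05:30 UTC.
1 April 2027 is a Thursday, so Sundays fall on 4, 11, 18, 25; the last is April 25.
1 November 2027 is a Monday, so the first Saturday is November 6.
At the standard offset (UTC−11:30), 05:30 UTC − 11h30m = 18:00 Solkir standard time (rolling into the previous day, 17 March 2027).
Daylight saving runs 25 April – 6 November; the standard-time date in Solkir, March 17, 2027, is outside that window, so Solkir is on standard time at UTC−11:30.
05:30 UTC − 11h30m = 18:00 Solkir (rolling into the previous day, 17 March 2027).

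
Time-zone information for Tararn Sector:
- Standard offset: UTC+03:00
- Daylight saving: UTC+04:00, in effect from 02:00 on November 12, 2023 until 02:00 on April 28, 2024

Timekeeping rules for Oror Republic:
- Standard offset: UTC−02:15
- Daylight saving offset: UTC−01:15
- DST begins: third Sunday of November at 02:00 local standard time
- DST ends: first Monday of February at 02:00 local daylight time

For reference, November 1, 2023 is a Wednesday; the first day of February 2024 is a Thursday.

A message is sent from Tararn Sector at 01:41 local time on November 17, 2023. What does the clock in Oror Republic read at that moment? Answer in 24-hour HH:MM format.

November 17, 2023 falls between 12 November 2023 and 28 April 2024, so daylight saving is in effect and Tararn Sector is at UTC+04:00.
01:41 Tararn Sector − 4h = 21:41 UTC (rolling into the previous day, 16 November 2023).
1 November 2023 is a Wednesday, so the first Sunday is November 5 and the third is November 19.
1 February 2024 is a Thursday, so the first Monday is February 5.
At the standard offset (UTC−02:15), 21:41 UTC − 2h15m = 19:26 Oror Republic standard time.
Daylight saving runs 19 November 2023 – 5 February 2024; the standard-time date in Oror Republic, November 16, 2023, is outside that window, so Oror Republic is on standard time at UTC−02:15.
21:41 UTC − 2h15m = 19:26 Oror Republic.

19:26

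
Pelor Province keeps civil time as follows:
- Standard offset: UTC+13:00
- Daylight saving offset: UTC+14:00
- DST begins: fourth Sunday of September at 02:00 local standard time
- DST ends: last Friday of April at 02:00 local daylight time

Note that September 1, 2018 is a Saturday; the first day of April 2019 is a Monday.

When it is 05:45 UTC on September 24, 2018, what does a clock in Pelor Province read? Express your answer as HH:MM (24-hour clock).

19:45

1 September 2018 is a Saturday, so the first Sunday is September 2 and the fourth is September 23.
1 April 2019 is a Monday, so Fridays fall on 5, 12, 19, 26; the last is April 26.
At the standard offset (UTC+13:00), 05:45 UTC + 13h = 18:45 Pelor Province standard time.
The standard-time date in Pelor Province, September 24, 2018, falls between 23 September 2018 and 26 April 2019, so daylight saving is in effect and Pelor Province is at UTC+14:00.
05:45 UTC + 14h = 19:45 local.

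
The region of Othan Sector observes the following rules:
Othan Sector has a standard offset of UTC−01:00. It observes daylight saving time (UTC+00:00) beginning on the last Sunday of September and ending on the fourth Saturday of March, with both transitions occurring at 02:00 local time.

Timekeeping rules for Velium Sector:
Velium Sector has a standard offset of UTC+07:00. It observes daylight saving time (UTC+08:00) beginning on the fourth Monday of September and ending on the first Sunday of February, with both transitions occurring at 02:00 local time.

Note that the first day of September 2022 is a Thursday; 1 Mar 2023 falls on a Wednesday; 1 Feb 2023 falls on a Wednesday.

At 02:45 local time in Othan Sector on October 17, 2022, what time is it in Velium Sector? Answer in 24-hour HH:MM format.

1 September 2022 is a Thursday, so Sundays fall on 4, 11, 18, 25; the last is September 25.
1 March 2023 is a Wednesday, so the first Saturday is March 4 and the fourth is March 25.
October 17, 2022 lies within the daylight-saving period (25 September 2022 – 25 March 2023), so Othan Sector is on daylight time, UTC+00:00.
02:45 Othan Sector − 0h = 02:45 UTC.
1 September 2022 is a Thursday, so the first Monday is September 5 and the fourth is September 26.
1 February 2023 is a Wednesday, so the first Sunday is February 5.
At the standard offset (UTC+07:00), 02:45 UTC + 7h = 09:45 Velium Sector standard time.
Daylight saving runs 26 September 2022 – 5 February 2023; the standard-time date in Velium Sector, October 17, 2022, is inside that window, so Velium Sector is at UTC+08:00.
02:45 UTC + 8h = 10:45 Velium Sector.

10:45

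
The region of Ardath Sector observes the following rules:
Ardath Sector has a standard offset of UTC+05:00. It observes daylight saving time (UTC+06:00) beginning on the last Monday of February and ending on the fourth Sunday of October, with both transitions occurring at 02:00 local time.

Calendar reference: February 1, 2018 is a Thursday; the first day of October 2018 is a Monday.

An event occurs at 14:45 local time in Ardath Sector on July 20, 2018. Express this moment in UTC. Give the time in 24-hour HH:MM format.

08:45

1 February 2018 is a Thursday, so Mondays fall on 5, 12, 19, 26; the last is February 26.
1 October 2018 is a Monday, so the first Sunday is October 7 and the fourth is October 28.
Daylight saving runs 26 February – 28 October; July 20, 2018 is inside that window, so Ardath Sector is at UTC+06:00.
14:45 local − 6h = 08:45 UTC.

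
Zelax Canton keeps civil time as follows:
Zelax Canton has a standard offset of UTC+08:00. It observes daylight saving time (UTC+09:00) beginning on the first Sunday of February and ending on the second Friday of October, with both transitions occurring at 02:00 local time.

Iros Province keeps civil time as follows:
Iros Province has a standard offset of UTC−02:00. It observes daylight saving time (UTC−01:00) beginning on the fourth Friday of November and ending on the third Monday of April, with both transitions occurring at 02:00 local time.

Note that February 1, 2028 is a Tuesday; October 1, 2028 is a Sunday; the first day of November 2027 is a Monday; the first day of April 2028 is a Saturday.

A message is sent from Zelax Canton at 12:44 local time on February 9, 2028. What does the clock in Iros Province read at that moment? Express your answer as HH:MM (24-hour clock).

02:44

1 February 2028 is a Tuesday, so the first Sunday is February 6.
1 October 2028 is a Sunday, so the first Friday is October 6 and the second is October 13.
February 9, 2028 lies within the daylight-saving period (6 February – 13 October), so Zelax Canton is on daylight time, UTC+09:00.
12:44 Zelax Canton − 9h = 03:44 UTC.
1 November 2027 is a Monday, so the first Friday is November 5 and the fourth is November 26.
1 April 2028 is a Saturday, so the first Monday is April 3 and the third is April 17.
At the standard offset (UTC−02:00), 03:44 UTC − 2h = 01:44 Iros Province standard time.
Daylight saving runs 26 November 2027 – 17 April 2028; the standard-time date in Iros Province, February 9, 2028, is inside that window, so Iros Province is at UTC−01:00.
03:44 UTC − 1h = 02:44 Iros Province.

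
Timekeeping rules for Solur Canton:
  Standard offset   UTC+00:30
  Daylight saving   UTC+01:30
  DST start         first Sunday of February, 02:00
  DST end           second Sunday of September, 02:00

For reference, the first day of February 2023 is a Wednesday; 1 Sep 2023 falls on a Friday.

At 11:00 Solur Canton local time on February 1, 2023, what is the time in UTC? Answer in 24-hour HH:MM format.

10:30

1 February 2023 is a Wednesday, so the first Sunday is February 5.
1 September 2023 is a Friday, so the first Sunday is September 3 and the second is September 10.
February 1, 2023 is outside the daylight-saving period (5 February – 10 September), so Solur Canton is on standard time, UTC+00:30.
11:00 local − 0h30m = 10:30 UTC.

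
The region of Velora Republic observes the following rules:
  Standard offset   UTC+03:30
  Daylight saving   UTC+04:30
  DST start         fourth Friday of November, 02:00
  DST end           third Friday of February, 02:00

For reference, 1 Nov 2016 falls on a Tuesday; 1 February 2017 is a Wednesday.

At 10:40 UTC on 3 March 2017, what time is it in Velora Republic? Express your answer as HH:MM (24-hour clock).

1 November 2016 is a Tuesday, so the first Friday is November 4 and the fourth is November 25.
1 February 2017 is a Wednesday, so the first Friday is February 3 and the third is February 17.
At the standard offset (UTC+03:30), 10:40 UTC + 3h30m = 14:10 Velora Republic standard time.
The standard-time date in Velora Republic, 3 March 2017, is outside the daylight-saving period (25 November 2016 – 17 February 2017), so Velora Republic is on standard time, UTC+03:30.
10:40 UTC + 3h30m = 14:10 local.

14:10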